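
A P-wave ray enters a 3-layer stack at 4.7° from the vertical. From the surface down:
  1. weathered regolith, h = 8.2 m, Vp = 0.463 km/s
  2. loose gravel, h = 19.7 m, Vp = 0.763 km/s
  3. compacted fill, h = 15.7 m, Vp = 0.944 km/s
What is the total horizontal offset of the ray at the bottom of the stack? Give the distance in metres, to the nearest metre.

6 m

Apply Snell's law at each interface; in layer i the horizontal offset is hᵢ·tan θᵢ.
Layer 1: θ = 4.70°; offset = 8.2·tan 4.70° = 0.674 m.
Layer 2: sin θ = 0.763·sin 4.7°/0.463 = 0.1350, θ = 7.76°; offset = 19.7·tan 7.76° = 2.685 m.
Layer 3: sin θ = 0.944·sin 4.7°/0.463 = 0.1671, θ = 9.62°; offset = 15.7·tan 9.62° = 2.660 m.
Σ offsets = 6.019 m.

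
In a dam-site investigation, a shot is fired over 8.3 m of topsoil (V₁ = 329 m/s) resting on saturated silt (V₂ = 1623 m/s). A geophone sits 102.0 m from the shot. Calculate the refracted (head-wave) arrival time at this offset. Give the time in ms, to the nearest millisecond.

112 ms

t = x/V₂ + 2h·√(V₂²−V₁²)/(V₁V₂).
√(V₂²−V₁²) = √(1623²−329²) = 1589.3 m/s; delay term = 2·8.3·1589.3/(329·1623) = 0.04941 s.
t = 102.0/1623 + 0.04941 = 0.11225 s.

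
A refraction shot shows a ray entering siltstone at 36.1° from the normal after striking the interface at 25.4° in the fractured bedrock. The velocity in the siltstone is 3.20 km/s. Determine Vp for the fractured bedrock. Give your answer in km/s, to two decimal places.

sin 25.4° = 0.4289; sin 36.1° = 0.5892.
V₁ = V₂·(sin θ₁/sin θ₂) = 3.20·(0.4289/0.5892) = 2.33 km/s.

2.33 km/s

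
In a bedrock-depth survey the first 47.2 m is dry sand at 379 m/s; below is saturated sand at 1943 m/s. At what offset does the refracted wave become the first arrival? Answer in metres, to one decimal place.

x_cross = 2h·√((V₂+V₁)/(V₂−V₁)).
(V₂+V₁)/(V₂−V₁) = (1943+379)/(1943−379) = 1.4847; √ = 1.2185.
x_cross = 2·47.2·1.2185 = 115.02 m.

115.0 m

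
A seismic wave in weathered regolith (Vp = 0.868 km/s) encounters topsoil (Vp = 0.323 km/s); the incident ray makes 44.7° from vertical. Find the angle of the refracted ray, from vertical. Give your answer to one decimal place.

Snell's law: sin θ₂ = (V₂/V₁)·sin θ₁ = (0.323/0.868)·sin 44.7° = 0.2617.
θ₂ = arcsin 0.2617 = 15.17° from the normal.

15.2°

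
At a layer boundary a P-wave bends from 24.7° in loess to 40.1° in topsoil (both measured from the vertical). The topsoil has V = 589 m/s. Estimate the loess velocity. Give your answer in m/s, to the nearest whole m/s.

sin 24.7° = 0.4179; sin 40.1° = 0.6441.
V₁ = V₂·(sin θ₁/sin θ₂) = 589·(0.4179/0.6441) = 382.11 m/s.

382 m/s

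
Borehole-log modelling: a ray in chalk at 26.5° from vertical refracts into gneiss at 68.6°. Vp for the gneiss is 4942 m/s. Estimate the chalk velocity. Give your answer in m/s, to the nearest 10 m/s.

sin 26.5° = 0.4462; sin 68.6° = 0.9311.
V₁ = V₂·(sin θ₁/sin θ₂) = 4942·(0.4462/0.9311) = 2368.40 m/s.

2370 m/s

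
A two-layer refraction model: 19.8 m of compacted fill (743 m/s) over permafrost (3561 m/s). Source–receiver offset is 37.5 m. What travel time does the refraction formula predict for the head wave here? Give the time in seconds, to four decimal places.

θ_c = arcsin(V₁/V₂) = arcsin(743/3561) = 12.04°, cos θ_c = 0.9780.
Intercept time tᵢ = 2h cos θ_c / V₁ = 2·19.8·0.9780/743 = 0.05212 s.
t = x/V₂ + tᵢ = 37.5/3561 + 0.05212 = 0.06266 s.

0.0627 s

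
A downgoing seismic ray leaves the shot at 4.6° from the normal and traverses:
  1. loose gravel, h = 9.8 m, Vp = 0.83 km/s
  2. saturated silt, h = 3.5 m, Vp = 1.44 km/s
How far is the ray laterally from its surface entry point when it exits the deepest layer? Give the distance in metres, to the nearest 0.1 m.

Apply Snell's law at each interface; in layer i the horizontal offset is hᵢ·tan θᵢ.
Layer 1: θ = 4.60°; offset = 9.8·tan 4.60° = 0.788 m.
Layer 2: sin θ = 1.44·sin 4.6°/0.83 = 0.1391, θ = 8.00°; offset = 3.5·tan 8.00° = 0.492 m.
Total horizontal offset = 1.280 m.

1.3 m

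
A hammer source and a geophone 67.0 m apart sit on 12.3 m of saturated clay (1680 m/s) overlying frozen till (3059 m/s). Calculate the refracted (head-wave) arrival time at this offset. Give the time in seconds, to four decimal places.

0.0341 s

t = x/V₂ + 2h·√(V₂²−V₁²)/(V₁V₂).
√(V₂²−V₁²) = √(3059²−1680²) = 2556.4 m/s; delay term = 2·12.3·2556.4/(1680·3059) = 0.01224 s.
t = 67.0/3059 + 0.01224 = 0.03414 s.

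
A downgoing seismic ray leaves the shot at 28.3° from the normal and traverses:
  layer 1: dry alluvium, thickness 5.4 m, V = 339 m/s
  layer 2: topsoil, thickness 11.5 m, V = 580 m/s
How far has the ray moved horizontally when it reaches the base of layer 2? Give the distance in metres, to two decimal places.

Ray parameter p = sin 28.3° / 339 m/s = 1.3985e-03 s/m.
Layer 1: θ = 28.30°; offset = 5.4·tan 28.30° = 2.9076 m.
Layer 2: sin θ = p·580 = 0.8111 → θ = 54.21°; offset = 11.5·tan 54.21° = 15.9486 m.
Summing the layer offsets gives 18.8562 m.

18.86 m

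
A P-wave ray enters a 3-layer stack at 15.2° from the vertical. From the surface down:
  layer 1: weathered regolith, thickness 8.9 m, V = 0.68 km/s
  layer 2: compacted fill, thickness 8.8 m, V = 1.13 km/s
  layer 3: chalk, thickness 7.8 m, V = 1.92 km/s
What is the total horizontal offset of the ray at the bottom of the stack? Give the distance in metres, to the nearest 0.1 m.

15.3 m

Apply Snell's law at each interface; in layer i the horizontal offset is hᵢ·tan θᵢ.
Layer 1: θ = 15.20°; offset = 8.9·tan 15.20° = 2.418 m.
Layer 2: sin θ = 1.13·sin 15.2°/0.68 = 0.4357, θ = 25.83°; offset = 8.8·tan 25.83° = 4.260 m.
Layer 3: sin θ = 1.92·sin 15.2°/0.68 = 0.7403, θ = 47.76°; offset = 7.8·tan 47.76° = 8.589 m.
Total horizontal offset = 15.267 m.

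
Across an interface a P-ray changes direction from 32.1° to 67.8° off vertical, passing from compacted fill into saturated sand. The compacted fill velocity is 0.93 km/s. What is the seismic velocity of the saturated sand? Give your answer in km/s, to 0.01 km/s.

1.62 km/s

sin 32.1° = 0.5314; sin 67.8° = 0.9259.
V₂ = V₁·(sin θ₂/sin θ₁) = 0.93·(0.9259/0.5314) = 1.62 km/s.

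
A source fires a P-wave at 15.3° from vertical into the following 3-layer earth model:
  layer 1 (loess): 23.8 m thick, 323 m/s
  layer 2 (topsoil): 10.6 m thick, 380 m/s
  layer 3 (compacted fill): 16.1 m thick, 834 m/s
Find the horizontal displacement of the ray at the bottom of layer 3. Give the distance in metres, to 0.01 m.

Apply Snell's law at each interface; in layer i the horizontal offset is hᵢ·tan θᵢ.
Layer 1: θ = 15.30°; offset = 23.8·tan 15.30° = 6.5109 m.
Layer 2: sin θ = 380·sin 15.3°/323 = 0.3104, θ = 18.09°; offset = 10.6·tan 18.09° = 3.4617 m.
Layer 3: sin θ = 834·sin 15.3°/323 = 0.6813, θ = 42.95°; offset = 16.1·tan 42.95° = 14.9861 m.
Total horizontal offset = 24.9587 m.

24.96 m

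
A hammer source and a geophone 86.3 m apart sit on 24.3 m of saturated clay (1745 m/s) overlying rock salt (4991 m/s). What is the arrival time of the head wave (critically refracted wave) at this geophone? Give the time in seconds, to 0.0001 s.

0.0434 s

t = x/V₂ + 2h·√(V₂²−V₁²)/(V₁V₂).
√(V₂²−V₁²) = √(4991²−1745²) = 4676.0 m/s; delay term = 2·24.3·4676.0/(1745·4991) = 0.02609 s.
t = 86.3/4991 + 0.02609 = 0.04338 s.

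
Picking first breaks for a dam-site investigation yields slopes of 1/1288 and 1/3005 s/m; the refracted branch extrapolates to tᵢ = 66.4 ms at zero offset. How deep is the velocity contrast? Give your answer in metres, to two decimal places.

θ_c = arcsin(1288/3005) = 25.38°; cos θ_c = 0.9035.
tᵢ = 2h cos θ_c/V₁ ⇒ h = tᵢ·V₁/(2 cos θ_c) = 0.0664·1288/(2·0.9035) = 47.33 m.

47.33 m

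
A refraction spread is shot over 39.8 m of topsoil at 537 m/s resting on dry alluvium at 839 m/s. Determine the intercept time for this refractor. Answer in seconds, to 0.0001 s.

tᵢ = 2h·√(V₂²−V₁²)/(V₁V₂).
√(V₂²−V₁²) = √(839²−537²) = 644.6 m/s.
tᵢ = 2·39.8·644.6/(537·839) = 0.11389 s.

0.1139 s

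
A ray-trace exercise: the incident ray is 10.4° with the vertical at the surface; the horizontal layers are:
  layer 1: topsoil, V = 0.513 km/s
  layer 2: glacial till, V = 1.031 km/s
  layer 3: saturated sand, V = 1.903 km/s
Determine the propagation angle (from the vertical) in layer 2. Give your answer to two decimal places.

21.27°

Ray parameter p = sin 10.4° / 0.513 = 3.5189e-01 s/km.
sin θ_2 = p·V_2 = 3.5189e-01 × 1.031 = 0.3628.
θ_2 = 21.27° from the vertical.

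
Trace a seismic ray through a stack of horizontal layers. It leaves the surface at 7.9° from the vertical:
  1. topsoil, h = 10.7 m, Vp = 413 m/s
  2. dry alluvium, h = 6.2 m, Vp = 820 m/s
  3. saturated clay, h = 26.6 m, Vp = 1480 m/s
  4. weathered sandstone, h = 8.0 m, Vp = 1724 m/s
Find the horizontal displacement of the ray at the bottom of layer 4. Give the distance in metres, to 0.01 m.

Apply Snell's law at each interface; in layer i the horizontal offset is hᵢ·tan θᵢ.
Layer 1: θ = 7.90°; offset = 10.7·tan 7.90° = 1.4847 m.
Layer 2: sin θ = 820·sin 7.9°/413 = 0.2729, θ = 15.84°; offset = 6.2·tan 15.84° = 1.7587 m.
Layer 3: sin θ = 1480·sin 7.9°/413 = 0.4925, θ = 29.51°; offset = 26.6·tan 29.51° = 15.0541 m.
Layer 4: sin θ = 1724·sin 7.9°/413 = 0.5737, θ = 35.01°; offset = 8.0·tan 35.01° = 5.6040 m.
Σ offsets = 23.9016 m.

23.90 m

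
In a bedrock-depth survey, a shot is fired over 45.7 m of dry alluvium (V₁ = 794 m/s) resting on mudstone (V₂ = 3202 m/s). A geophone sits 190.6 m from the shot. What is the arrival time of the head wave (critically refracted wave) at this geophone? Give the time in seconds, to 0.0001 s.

θ_c = arcsin(V₁/V₂) = arcsin(794/3202) = 14.36°, cos θ_c = 0.9688.
Intercept time tᵢ = 2h cos θ_c / V₁ = 2·45.7·0.9688/794 = 0.11152 s.
t = x/V₂ + tᵢ = 190.6/3202 + 0.11152 = 0.17104 s.

0.1710 s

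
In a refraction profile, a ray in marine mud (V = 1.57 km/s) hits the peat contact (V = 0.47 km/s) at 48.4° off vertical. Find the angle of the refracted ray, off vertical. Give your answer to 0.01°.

sin θ₁/V₁ = sin θ₂/V₂ ⇒ sin θ₂ = 0.47·sin 48.4°/1.57 = 0.47·0.7478/1.57 = 0.2239.
θ₂ = sin⁻¹(0.2239) = 12.94° (from vertical).

12.94°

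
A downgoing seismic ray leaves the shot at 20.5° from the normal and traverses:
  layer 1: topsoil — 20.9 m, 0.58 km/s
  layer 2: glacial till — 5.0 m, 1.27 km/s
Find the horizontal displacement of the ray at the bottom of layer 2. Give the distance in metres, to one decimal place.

Apply Snell's law at each interface; in layer i the horizontal offset is hᵢ·tan θᵢ.
Layer 1: θ = 20.50°; offset = 20.9·tan 20.50° = 7.814 m.
Layer 2: sin θ = 1.27·sin 20.5°/0.58 = 0.7668, θ = 50.07°; offset = 5.0·tan 50.07° = 5.974 m.
Total horizontal offset = 13.788 m.

13.8 m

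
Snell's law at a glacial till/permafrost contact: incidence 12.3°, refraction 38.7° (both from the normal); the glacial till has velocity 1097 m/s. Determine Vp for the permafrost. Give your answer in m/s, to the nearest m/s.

sin 12.3° = 0.2130; sin 38.7° = 0.6252.
V₂ = V₁·(sin θ₂/sin θ₁) = 1097·(0.6252/0.2130) = 3219.69 m/s.

3220 m/s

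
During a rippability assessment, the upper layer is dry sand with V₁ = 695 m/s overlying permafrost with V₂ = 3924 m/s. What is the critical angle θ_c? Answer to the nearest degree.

Critical incidence: sin θ_c = V₁/V₂ = 695/3924 = 0.1771.
θ_c = arcsin 0.1771 = 10.20°.

10°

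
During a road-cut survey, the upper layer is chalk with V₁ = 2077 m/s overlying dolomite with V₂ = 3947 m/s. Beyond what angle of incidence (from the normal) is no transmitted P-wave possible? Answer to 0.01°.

31.75°

At critical incidence the refracted ray runs along the interface (θ₂ = 90°), so sin θ_c = V₁/V₂.
θ_c = arcsin(2077/3947) = arcsin 0.5262 = 31.75°.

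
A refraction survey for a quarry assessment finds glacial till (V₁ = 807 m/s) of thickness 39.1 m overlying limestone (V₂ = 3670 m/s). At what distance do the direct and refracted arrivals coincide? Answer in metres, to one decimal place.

θ_c = arcsin(807/3670) = 12.70°, so cos θ_c = 0.9755 and tᵢ = 2h cos θ_c/V₁ = 0.0945 s.
At crossover x/V₁ = x/V₂ + tᵢ ⇒ x = tᵢ/(1/V₁ − 1/V₂) = 0.09453/(1.2392e-03 − 2.7248e-04) = 97.79 m.

97.8 m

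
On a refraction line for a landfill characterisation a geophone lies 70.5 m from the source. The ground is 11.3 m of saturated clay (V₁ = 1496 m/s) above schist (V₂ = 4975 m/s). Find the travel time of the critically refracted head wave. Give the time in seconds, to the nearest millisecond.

0.029 s

θ_c = arcsin(V₁/V₂) = arcsin(1496/4975) = 17.50°, cos θ_c = 0.9537.
Intercept time tᵢ = 2h cos θ_c / V₁ = 2·11.3·0.9537/1496 = 0.01441 s.
t = x/V₂ + tᵢ = 70.5/4975 + 0.01441 = 0.02858 s.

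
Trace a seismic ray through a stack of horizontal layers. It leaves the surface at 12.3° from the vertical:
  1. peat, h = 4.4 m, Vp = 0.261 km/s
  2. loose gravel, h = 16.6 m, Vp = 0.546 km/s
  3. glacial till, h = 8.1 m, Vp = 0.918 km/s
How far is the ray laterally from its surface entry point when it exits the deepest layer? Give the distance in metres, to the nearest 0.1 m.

Apply Snell's law at each interface; in layer i the horizontal offset is hᵢ·tan θᵢ.
Layer 1: θ = 12.30°; offset = 4.4·tan 12.30° = 0.959 m.
Layer 2: sin θ = 0.546·sin 12.3°/0.261 = 0.4456, θ = 26.46°; offset = 16.6·tan 26.46° = 8.264 m.
Layer 3: sin θ = 0.918·sin 12.3°/0.261 = 0.7493, θ = 48.53°; offset = 8.1·tan 48.53° = 9.164 m.
Σ offsets = 18.388 m.

18.4 m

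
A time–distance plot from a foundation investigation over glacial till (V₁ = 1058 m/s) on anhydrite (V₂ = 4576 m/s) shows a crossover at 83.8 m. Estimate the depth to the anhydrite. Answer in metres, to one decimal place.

33.1 m

h = (x_cross/2)·√((V₂−V₁)/(V₂+V₁)).
(V₂−V₁)/(V₂+V₁) = (4576−1058)/(4576+1058) = 0.6244; √ = 0.7902.
h = (83.8/2)·0.7902 = 33.11 m.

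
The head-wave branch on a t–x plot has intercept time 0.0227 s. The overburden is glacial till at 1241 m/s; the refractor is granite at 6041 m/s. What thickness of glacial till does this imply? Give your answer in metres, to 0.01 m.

14.39 m

θ_c = arcsin(1241/6041) = 11.85°; cos θ_c = 0.9787.
tᵢ = 2h cos θ_c/V₁ ⇒ h = tᵢ·V₁/(2 cos θ_c) = 0.0227·1241/(2·0.9787) = 14.39 m.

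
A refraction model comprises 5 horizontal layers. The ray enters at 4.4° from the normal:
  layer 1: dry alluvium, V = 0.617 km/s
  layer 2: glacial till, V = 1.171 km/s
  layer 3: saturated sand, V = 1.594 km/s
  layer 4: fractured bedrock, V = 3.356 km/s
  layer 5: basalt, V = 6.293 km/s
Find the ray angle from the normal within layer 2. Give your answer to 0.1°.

8.4°

Snell's law across each interface conserves sin θ / V, so sin θ_2 = V_2·sin θ₁/V₁.
sin θ_2 = 1.171 × sin 4.4° / 0.617 = 0.1456.
θ_2 = arcsin 0.1456 = 8.37°.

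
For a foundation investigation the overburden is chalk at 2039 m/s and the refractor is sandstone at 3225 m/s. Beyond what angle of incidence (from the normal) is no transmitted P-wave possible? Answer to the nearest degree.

39°

Critical incidence: sin θ_c = V₁/V₂ = 2039/3225 = 0.6322.
θ_c = arcsin 0.6322 = 39.22°.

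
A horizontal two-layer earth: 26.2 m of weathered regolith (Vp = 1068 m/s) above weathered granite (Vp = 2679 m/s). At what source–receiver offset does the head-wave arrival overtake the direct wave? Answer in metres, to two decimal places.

θ_c = arcsin(1068/2679) = 23.49°, so cos θ_c = 0.9171 and tᵢ = 2h cos θ_c/V₁ = 0.0450 s.
At crossover x/V₁ = x/V₂ + tᵢ ⇒ x = tᵢ/(1/V₁ − 1/V₂) = 0.04500/(9.3633e-04 − 3.7327e-04) = 79.91 m.

79.91 m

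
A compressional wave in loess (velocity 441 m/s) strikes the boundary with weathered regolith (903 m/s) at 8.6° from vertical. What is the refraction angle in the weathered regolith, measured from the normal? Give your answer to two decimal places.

Snell's law: sin θ₂ = (V₂/V₁)·sin θ₁ = (903/441)·sin 8.6° = 0.3062.
θ₂ = arcsin 0.3062 = 17.83° from the normal.

17.83°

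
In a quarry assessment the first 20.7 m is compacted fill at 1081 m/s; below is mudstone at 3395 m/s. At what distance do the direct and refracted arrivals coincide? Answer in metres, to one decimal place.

57.6 m

x_cross = 2h·√((V₂+V₁)/(V₂−V₁)).
(V₂+V₁)/(V₂−V₁) = (3395+1081)/(3395−1081) = 1.9343; √ = 1.3908.
x_cross = 2·20.7·1.3908 = 57.58 m.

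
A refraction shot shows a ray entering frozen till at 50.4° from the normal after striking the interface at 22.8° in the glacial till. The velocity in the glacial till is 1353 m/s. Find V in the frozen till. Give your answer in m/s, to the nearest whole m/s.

sin 22.8° = 0.3875; sin 50.4° = 0.7705.
V₂ = V₁·(sin θ₂/sin θ₁) = 1353·(0.7705/0.3875) = 2690.23 m/s.

2690 m/s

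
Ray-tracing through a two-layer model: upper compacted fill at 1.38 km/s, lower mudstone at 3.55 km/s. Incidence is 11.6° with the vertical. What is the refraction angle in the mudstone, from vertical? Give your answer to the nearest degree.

31°

Snell's law: sin θ₂ = (V₂/V₁)·sin θ₁ = (3.55/1.38)·sin 11.6° = 0.5173.
θ₂ = arcsin 0.5173 = 31.15° from the normal.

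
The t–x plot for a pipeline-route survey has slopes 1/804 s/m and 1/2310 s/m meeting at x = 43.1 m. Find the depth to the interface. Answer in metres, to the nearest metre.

15 m

h = (x_cross/2)·√((V₂−V₁)/(V₂+V₁)).
(V₂−V₁)/(V₂+V₁) = (2310−804)/(2310+804) = 0.4836; √ = 0.6954.
h = (43.1/2)·0.6954 = 14.99 m.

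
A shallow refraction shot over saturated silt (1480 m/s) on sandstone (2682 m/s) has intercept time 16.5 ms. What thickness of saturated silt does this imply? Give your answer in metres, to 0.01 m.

14.64 m

θ_c = arcsin(1480/2682) = 33.49°; cos θ_c = 0.8340.
tᵢ = 2h cos θ_c/V₁ ⇒ h = tᵢ·V₁/(2 cos θ_c) = 0.0165·1480/(2·0.8340) = 14.64 m.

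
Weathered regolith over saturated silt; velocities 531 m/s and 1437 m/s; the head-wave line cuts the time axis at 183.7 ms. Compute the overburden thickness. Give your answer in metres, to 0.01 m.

52.49 m

h = tᵢ·V₁·V₂ / (2·√(V₂²−V₁²)).
√(V₂²−V₁²) = √(1437² − 531²) = 1335.3 m/s.
h = 0.1837 s × 531 × 1437 / (2 × 1335.3) = 52.49 m.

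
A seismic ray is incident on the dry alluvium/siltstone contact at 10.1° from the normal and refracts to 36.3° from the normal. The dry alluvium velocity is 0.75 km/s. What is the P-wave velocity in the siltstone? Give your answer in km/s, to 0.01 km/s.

sin 10.1° = 0.1754; sin 36.3° = 0.5920.
V₂ = V₁·(sin θ₂/sin θ₁) = 0.75·(0.5920/0.1754) = 2.53 km/s.

2.53 km/s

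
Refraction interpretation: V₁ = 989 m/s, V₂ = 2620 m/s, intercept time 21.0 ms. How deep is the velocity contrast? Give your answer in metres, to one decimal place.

11.2 m

h = tᵢ·V₁·V₂ / (2·√(V₂²−V₁²)).
√(V₂²−V₁²) = √(2620² − 989²) = 2426.2 m/s.
h = 0.021 s × 989 × 2620 / (2 × 2426.2) = 11.21 m.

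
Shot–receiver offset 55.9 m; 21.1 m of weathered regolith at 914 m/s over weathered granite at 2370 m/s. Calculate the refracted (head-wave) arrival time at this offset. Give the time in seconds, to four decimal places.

t = x/V₂ + 2h·√(V₂²−V₁²)/(V₁V₂).
√(V₂²−V₁²) = √(2370²−914²) = 2186.7 m/s; delay term = 2·21.1·2186.7/(914·2370) = 0.04260 s.
t = 55.9/2370 + 0.04260 = 0.06619 s.

0.0662 s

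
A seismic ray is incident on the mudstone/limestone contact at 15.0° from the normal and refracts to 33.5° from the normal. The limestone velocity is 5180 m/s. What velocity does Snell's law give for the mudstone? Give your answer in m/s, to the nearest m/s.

2429 m/s

Snell's law: sin 15.0°/V₁ = sin 33.5°/V₂.
V₁ = V₂·sin 15.0°/sin 33.5° = 5180 × 0.4689 = 2429.05 m/s.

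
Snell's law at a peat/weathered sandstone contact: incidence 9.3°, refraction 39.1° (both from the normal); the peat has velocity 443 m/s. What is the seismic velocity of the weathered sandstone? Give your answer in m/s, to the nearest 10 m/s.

1730 m/s

Snell's law: sin 9.3°/V₁ = sin 39.1°/V₂.
V₂ = V₁·sin 39.1°/sin 9.3° = 443 × 3.9026 = 1728.85 m/s.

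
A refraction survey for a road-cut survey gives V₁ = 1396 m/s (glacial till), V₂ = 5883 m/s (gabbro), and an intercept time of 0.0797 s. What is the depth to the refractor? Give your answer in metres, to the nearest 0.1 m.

57.3 m

h = tᵢ·V₁·V₂ / (2·√(V₂²−V₁²)).
√(V₂²−V₁²) = √(5883² − 1396²) = 5715.0 m/s.
h = 0.0797 s × 1396 × 5883 / (2 × 5715.0) = 57.27 m.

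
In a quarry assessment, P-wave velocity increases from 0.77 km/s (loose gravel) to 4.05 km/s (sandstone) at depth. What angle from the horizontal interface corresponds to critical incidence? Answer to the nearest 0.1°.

At critical incidence the refracted ray runs along the interface (θ₂ = 90°), so sin θ_c = V₁/V₂.
θ_c = arcsin(0.77/4.05) = arcsin 0.1901 = 10.96°.
Measured from the interface: 90° − 10.96° = 79.04°.

79.0°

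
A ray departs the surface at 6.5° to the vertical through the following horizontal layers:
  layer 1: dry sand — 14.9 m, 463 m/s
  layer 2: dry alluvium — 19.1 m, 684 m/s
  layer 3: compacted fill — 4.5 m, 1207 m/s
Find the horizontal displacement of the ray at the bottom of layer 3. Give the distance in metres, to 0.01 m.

6.33 m

Ray parameter p = sin 6.5° / 463 m/s = 2.4450e-04 s/m.
Layer 1: θ = 6.50°; offset = 14.9·tan 6.50° = 1.6976 m.
Layer 2: sin θ = p·684 = 0.1672 → θ = 9.63°; offset = 19.1·tan 9.63° = 3.2399 m.
Layer 3: sin θ = p·1207 = 0.2951 → θ = 17.16°; offset = 4.5·tan 17.16° = 1.3899 m.
Σ offsets = 6.3274 m.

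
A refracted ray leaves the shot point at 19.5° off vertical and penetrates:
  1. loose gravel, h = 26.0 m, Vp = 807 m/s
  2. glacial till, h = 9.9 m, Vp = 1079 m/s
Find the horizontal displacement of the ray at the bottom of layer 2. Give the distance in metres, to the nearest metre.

14 m

p = sin θ₁/V₁ = sin 19.5°/807 = 4.1364e-04 s/m is conserved through the stack.
Layer 1: θ = 19.50°; offset = 26.0·tan 19.50° = 9.207 m.
Layer 2: sin θ = p·1079 = 0.4463 → θ = 26.51°; offset = 9.9·tan 26.51° = 4.938 m.
Total horizontal offset = 14.145 m.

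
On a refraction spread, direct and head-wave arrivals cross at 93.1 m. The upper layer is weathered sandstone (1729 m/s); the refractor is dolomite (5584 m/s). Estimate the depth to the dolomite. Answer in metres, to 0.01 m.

33.80 m

x_cross = 2h·√((V₂+V₁)/(V₂−V₁)) → h = x_cross / (2·√((V₂+V₁)/(V₂−V₁))).
√((V₂+V₁)/(V₂−V₁)) = √((5584+1729)/(5584−1729)) = 1.3773.
h = 93.1 / (2·1.3773) = 33.80 m.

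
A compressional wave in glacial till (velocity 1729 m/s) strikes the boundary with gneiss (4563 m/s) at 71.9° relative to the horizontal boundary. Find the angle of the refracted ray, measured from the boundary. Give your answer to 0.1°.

34.9°

Convert to the normal: θ₁ = 90° − 71.9° = 18.1°.
sin θ₁/V₁ = sin θ₂/V₂ ⇒ sin θ₂ = 4563·sin 18.1°/1729 = 4563·0.3107/1729 = 0.8199.
θ₂ = sin⁻¹(0.8199) = 55.08° (from vertical).
From the interface: 90° − 55.08° = 34.92°.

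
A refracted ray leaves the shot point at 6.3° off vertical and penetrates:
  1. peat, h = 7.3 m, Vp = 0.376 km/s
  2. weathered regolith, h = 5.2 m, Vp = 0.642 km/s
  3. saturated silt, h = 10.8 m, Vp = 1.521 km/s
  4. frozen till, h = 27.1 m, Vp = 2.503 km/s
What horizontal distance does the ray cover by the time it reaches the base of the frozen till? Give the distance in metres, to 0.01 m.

36.14 m

Apply Snell's law at each interface; in layer i the horizontal offset is hᵢ·tan θᵢ.
Layer 1: θ = 6.30°; offset = 7.3·tan 6.30° = 0.8059 m.
Layer 2: sin θ = 0.642·sin 6.3°/0.376 = 0.1874, θ = 10.80°; offset = 5.2·tan 10.80° = 0.9919 m.
Layer 3: sin θ = 1.521·sin 6.3°/0.376 = 0.4439, θ = 26.35°; offset = 10.8·tan 26.35° = 5.3501 m.
Layer 4: sin θ = 2.503·sin 6.3°/0.376 = 0.7305, θ = 46.93°; offset = 27.1·tan 46.93° = 28.9877 m.
Total horizontal offset = 36.1356 m.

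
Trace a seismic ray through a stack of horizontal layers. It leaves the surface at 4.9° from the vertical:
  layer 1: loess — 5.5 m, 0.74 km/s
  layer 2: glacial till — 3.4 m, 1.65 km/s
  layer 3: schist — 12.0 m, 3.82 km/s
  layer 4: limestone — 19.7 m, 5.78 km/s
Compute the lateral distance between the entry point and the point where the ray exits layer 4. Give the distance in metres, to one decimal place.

24.7 m

Ray parameter p = sin 4.9° / 0.74 km/s = 1.1543e-01 s/km.
Layer 1: θ = 4.90°; offset = 5.5·tan 4.90° = 0.472 m.
Layer 2: sin θ = p·1.65 = 0.1905 → θ = 10.98°; offset = 3.4·tan 10.98° = 0.660 m.
Layer 3: sin θ = p·3.82 = 0.4409 → θ = 26.16°; offset = 12.0·tan 26.16° = 5.895 m.
Layer 4: sin θ = p·5.78 = 0.6672 → θ = 41.85°; offset = 19.7·tan 41.85° = 17.644 m.
Summing the layer offsets gives 24.671 m.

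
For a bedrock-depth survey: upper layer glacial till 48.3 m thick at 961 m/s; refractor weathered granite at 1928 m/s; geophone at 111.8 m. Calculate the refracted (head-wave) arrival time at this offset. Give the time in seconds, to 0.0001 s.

θ_c = arcsin(V₁/V₂) = arcsin(961/1928) = 29.90°, cos θ_c = 0.8669.
Intercept time tᵢ = 2h cos θ_c / V₁ = 2·48.3·0.8669/961 = 0.08714 s.
t = x/V₂ + tᵢ = 111.8/1928 + 0.08714 = 0.14513 s.

0.1451 s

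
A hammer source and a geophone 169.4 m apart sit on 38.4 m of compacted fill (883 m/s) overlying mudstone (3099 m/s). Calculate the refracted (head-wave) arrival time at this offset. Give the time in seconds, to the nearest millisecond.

0.138 s

θ_c = arcsin(V₁/V₂) = arcsin(883/3099) = 16.55°, cos θ_c = 0.9585.
Intercept time tᵢ = 2h cos θ_c / V₁ = 2·38.4·0.9585/883 = 0.08337 s.
t = x/V₂ + tᵢ = 169.4/3099 + 0.08337 = 0.13803 s.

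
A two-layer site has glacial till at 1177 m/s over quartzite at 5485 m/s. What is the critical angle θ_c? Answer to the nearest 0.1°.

12.4°

At critical incidence the refracted ray runs along the interface (θ₂ = 90°), so sin θ_c = V₁/V₂.
θ_c = arcsin(1177/5485) = arcsin 0.2146 = 12.39°.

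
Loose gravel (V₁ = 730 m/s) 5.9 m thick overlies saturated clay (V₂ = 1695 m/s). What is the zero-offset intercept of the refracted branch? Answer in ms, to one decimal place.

tᵢ = 2h·√(V₂²−V₁²)/(V₁V₂).
√(V₂²−V₁²) = √(1695²−730²) = 1529.7 m/s.
tᵢ = 2·5.9·1529.7/(730·1695) = 0.01459 s.

14.6 ms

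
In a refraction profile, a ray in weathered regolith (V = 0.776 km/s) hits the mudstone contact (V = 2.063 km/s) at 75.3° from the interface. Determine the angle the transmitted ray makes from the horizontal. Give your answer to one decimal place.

47.6°

Angle from the normal: 90° − 75.3° = 14.7°.
sin θ₁/V₁ = sin θ₂/V₂ ⇒ sin θ₂ = 2.063·sin 14.7°/0.776 = 2.063·0.2538/0.776 = 0.6746.
θ₂ = sin⁻¹(0.6746) = 42.42° (from vertical).
From the interface: 90° − 42.42° = 47.58°.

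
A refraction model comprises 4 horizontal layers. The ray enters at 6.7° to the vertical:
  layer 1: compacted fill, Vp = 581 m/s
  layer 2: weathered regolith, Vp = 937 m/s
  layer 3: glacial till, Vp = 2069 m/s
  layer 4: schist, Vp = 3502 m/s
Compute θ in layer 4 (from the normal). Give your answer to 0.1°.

44.7°

Ray parameter p = sin 6.7° / 581 = 2.0081e-04 s/m.
sin θ_4 = p·V_4 = 2.0081e-04 × 3502 = 0.7032.
θ_4 = 44.69° from the vertical.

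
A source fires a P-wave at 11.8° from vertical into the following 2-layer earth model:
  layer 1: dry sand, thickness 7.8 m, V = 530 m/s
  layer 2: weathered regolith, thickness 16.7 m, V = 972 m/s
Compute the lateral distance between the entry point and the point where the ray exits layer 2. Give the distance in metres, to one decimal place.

8.4 m

p = sin θ₁/V₁ = sin 11.8°/530 = 3.8584e-04 s/m is conserved through the stack.
Layer 1: θ = 11.80°; offset = 7.8·tan 11.80° = 1.630 m.
Layer 2: sin θ = p·972 = 0.3750 → θ = 22.03°; offset = 16.7·tan 22.03° = 6.756 m.
Σ offsets = 8.386 m.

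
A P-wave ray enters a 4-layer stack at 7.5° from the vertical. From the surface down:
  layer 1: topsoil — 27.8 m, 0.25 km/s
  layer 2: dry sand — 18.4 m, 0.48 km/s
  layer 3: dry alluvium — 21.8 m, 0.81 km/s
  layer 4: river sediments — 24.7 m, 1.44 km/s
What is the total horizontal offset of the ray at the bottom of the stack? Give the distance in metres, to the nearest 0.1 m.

46.8 m

Apply Snell's law at each interface; in layer i the horizontal offset is hᵢ·tan θᵢ.
Layer 1: θ = 7.50°; offset = 27.8·tan 7.50° = 3.660 m.
Layer 2: sin θ = 0.48·sin 7.5°/0.25 = 0.2506, θ = 14.51°; offset = 18.4·tan 14.51° = 4.763 m.
Layer 3: sin θ = 0.81·sin 7.5°/0.25 = 0.4229, θ = 25.02°; offset = 21.8·tan 25.02° = 10.174 m.
Layer 4: sin θ = 1.44·sin 7.5°/0.25 = 0.7518, θ = 48.75°; offset = 24.7·tan 48.75° = 28.164 m.
Σ offsets = 46.761 m.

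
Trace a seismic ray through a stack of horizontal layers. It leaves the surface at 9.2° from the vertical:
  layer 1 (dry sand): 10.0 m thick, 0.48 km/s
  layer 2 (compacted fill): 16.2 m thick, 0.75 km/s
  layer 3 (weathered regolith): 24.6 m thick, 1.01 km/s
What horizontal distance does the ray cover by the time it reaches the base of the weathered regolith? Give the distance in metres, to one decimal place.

Apply Snell's law at each interface; in layer i the horizontal offset is hᵢ·tan θᵢ.
Layer 1: θ = 9.20°; offset = 10.0·tan 9.20° = 1.620 m.
Layer 2: sin θ = 0.75·sin 9.2°/0.48 = 0.2498, θ = 14.47°; offset = 16.2·tan 14.47° = 4.180 m.
Layer 3: sin θ = 1.01·sin 9.2°/0.48 = 0.3364, θ = 19.66°; offset = 24.6·tan 19.66° = 8.788 m.
Total horizontal offset = 14.587 m.

14.6 m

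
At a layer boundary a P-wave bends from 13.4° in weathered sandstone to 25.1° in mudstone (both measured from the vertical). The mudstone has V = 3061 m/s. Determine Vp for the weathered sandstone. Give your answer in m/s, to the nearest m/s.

1672 m/s

Snell's law: sin 13.4°/V₁ = sin 25.1°/V₂.
V₁ = V₂·sin 13.4°/sin 25.1° = 3061 × 0.5463 = 1672.28 m/s.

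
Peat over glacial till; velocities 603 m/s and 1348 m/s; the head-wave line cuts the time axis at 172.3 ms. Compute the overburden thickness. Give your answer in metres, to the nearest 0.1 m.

h = tᵢ·V₁·V₂ / (2·√(V₂²−V₁²)).
√(V₂²−V₁²) = √(1348² − 603²) = 1205.6 m/s.
h = 0.1723 s × 603 × 1348 / (2 × 1205.6) = 58.08 m.

58.1 m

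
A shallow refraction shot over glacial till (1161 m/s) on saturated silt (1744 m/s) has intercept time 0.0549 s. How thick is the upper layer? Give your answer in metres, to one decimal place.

h = tᵢ·V₁·V₂ / (2·√(V₂²−V₁²)).
√(V₂²−V₁²) = √(1744² − 1161²) = 1301.4 m/s.
h = 0.0549 s × 1161 × 1744 / (2 × 1301.4) = 42.71 m.

42.7 m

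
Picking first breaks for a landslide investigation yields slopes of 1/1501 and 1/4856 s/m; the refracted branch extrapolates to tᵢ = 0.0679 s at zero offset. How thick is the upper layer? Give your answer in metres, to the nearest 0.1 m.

h = tᵢ·V₁·V₂ / (2·√(V₂²−V₁²)).
√(V₂²−V₁²) = √(4856² − 1501²) = 4618.2 m/s.
h = 0.0679 s × 1501 × 4856 / (2 × 4618.2) = 53.58 m.

53.6 m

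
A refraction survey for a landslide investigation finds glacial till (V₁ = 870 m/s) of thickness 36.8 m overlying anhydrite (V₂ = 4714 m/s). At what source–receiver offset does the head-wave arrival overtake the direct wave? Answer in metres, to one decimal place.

x_cross = 2h·√((V₂+V₁)/(V₂−V₁)).
(V₂+V₁)/(V₂−V₁) = (4714+870)/(4714−870) = 1.4527; √ = 1.2053.
x_cross = 2·36.8·1.2053 = 88.71 m.

88.7 m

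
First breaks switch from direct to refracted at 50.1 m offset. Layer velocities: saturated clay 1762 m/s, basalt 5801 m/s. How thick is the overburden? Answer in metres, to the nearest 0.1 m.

18.3 m

h = (x_cross/2)·√((V₂−V₁)/(V₂+V₁)).
(V₂−V₁)/(V₂+V₁) = (5801−1762)/(5801+1762) = 0.5340; √ = 0.7308.
h = (50.1/2)·0.7308 = 18.31 m.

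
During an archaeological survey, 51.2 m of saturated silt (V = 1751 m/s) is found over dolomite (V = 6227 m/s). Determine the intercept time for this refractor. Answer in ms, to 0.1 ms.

56.1 ms

tᵢ = 2h·√(V₂²−V₁²)/(V₁V₂).
√(V₂²−V₁²) = √(6227²−1751²) = 5975.7 m/s.
tᵢ = 2·51.2·5975.7/(1751·6227) = 0.05612 s.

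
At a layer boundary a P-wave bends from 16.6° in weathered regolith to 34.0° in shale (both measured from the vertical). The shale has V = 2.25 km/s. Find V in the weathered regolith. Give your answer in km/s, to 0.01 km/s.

Snell's law: sin 16.6°/V₁ = sin 34.0°/V₂.
V₁ = V₂·sin 16.6°/sin 34.0° = 2.25 × 0.5109 = 1.15 km/s.

1.15 km/s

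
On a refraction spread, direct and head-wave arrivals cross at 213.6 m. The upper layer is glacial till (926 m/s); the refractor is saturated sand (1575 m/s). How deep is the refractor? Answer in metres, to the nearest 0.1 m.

54.4 m

x_cross = 2h·√((V₂+V₁)/(V₂−V₁)) → h = x_cross / (2·√((V₂+V₁)/(V₂−V₁))).
√((V₂+V₁)/(V₂−V₁)) = √((1575+926)/(1575−926)) = 1.9631.
h = 213.6 / (2·1.9631) = 54.40 m.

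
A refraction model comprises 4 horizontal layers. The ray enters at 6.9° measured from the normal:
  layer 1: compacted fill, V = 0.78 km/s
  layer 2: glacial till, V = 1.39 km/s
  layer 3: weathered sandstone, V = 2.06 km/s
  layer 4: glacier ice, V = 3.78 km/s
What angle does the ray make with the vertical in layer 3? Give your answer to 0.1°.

18.5°

Snell's law across each interface conserves sin θ / V, so sin θ_3 = V_3·sin θ₁/V₁.
sin θ_3 = 2.06 × sin 6.9° / 0.78 = 0.3173.
θ_3 = 18.50° from the vertical.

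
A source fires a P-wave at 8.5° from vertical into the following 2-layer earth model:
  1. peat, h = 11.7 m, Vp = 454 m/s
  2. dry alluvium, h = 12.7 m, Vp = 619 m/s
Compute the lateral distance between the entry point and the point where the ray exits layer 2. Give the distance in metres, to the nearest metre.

Apply Snell's law at each interface; in layer i the horizontal offset is hᵢ·tan θᵢ.
Layer 1: θ = 8.50°; offset = 11.7·tan 8.50° = 1.749 m.
Layer 2: sin θ = 619·sin 8.5°/454 = 0.2015, θ = 11.63°; offset = 12.7·tan 11.63° = 2.613 m.
Total horizontal offset = 4.362 m.

4 m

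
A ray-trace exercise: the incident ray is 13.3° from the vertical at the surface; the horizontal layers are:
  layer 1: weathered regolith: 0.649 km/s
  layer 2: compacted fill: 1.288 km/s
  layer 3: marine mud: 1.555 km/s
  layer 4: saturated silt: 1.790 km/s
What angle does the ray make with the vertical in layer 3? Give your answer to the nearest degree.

Snell's law across each interface conserves sin θ / V, so sin θ_3 = V_3·sin θ₁/V₁.
sin θ_3 = 1.555 × sin 13.3° / 0.649 = 0.5512.
θ_3 = arcsin 0.5512 = 33.45°.

33°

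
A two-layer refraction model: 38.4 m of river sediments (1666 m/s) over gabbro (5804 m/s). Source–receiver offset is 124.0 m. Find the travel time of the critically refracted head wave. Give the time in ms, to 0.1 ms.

65.5 ms

θ_c = arcsin(V₁/V₂) = arcsin(1666/5804) = 16.68°, cos θ_c = 0.9579.
Intercept time tᵢ = 2h cos θ_c / V₁ = 2·38.4·0.9579/1666 = 0.04416 s.
t = x/V₂ + tᵢ = 124.0/5804 + 0.04416 = 0.06552 s.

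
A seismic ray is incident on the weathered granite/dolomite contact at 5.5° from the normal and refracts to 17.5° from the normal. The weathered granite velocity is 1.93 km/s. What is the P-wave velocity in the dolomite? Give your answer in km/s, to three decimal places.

6.055 km/s

Snell's law: sin 5.5°/V₁ = sin 17.5°/V₂.
V₂ = V₁·sin 17.5°/sin 5.5° = 1.93 × 3.1374 = 6.055 km/s.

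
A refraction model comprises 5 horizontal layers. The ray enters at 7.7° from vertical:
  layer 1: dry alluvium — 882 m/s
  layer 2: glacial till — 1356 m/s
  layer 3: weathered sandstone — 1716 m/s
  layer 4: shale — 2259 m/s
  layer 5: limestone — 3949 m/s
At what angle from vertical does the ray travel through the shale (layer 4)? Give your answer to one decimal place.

Ray parameter p = sin 7.7° / 882 = 1.5191e-04 s/m.
sin θ_4 = p·V_4 = 1.5191e-04 × 2259 = 0.3432.
θ_4 = arcsin 0.3432 = 20.07°.

20.1°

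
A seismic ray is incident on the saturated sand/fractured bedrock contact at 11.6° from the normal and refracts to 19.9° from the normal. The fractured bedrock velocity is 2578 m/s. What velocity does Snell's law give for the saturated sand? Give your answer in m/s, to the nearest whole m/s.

1523 m/s

Snell's law: sin 11.6°/V₁ = sin 19.9°/V₂.
V₁ = V₂·sin 11.6°/sin 19.9° = 2578 × 0.5907 = 1522.94 m/s.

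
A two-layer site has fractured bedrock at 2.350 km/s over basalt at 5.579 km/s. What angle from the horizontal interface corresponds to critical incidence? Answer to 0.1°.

65.1°

Critical incidence: sin θ_c = V₁/V₂ = 2.350/5.579 = 0.4212.
θ_c = arcsin 0.4212 = 24.91°.
Measured from the interface: 90° − 24.91° = 65.09°.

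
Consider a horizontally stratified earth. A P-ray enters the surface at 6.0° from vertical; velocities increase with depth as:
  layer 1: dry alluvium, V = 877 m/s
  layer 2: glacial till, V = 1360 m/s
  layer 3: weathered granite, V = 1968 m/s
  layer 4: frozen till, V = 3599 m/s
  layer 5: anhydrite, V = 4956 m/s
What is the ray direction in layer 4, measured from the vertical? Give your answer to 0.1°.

Ray parameter p = sin 6.0° / 877 = 1.1919e-04 s/m.
sin θ_4 = p·V_4 = 1.1919e-04 × 3599 = 0.4290.
θ_4 = arcsin 0.4290 = 25.40°.

25.4°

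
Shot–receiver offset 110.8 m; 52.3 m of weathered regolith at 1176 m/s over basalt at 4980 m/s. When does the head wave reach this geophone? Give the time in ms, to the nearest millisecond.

109 ms

t = x/V₂ + 2h·√(V₂²−V₁²)/(V₁V₂).
√(V₂²−V₁²) = √(4980²−1176²) = 4839.2 m/s; delay term = 2·52.3·4839.2/(1176·4980) = 0.08643 s.
t = 110.8/4980 + 0.08643 = 0.10868 s.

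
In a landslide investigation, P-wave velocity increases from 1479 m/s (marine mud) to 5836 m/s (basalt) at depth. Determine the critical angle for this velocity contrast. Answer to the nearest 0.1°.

At critical incidence the refracted ray runs along the interface (θ₂ = 90°), so sin θ_c = V₁/V₂.
θ_c = arcsin(1479/5836) = arcsin 0.2534 = 14.68°.

14.7°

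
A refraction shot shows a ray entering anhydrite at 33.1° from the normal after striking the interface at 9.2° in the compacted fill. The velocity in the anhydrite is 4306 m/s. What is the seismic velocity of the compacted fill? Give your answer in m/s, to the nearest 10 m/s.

Snell's law: sin 9.2°/V₁ = sin 33.1°/V₂.
V₁ = V₂·sin 9.2°/sin 33.1° = 4306 × 0.2928 = 1260.66 m/s.

1260 m/s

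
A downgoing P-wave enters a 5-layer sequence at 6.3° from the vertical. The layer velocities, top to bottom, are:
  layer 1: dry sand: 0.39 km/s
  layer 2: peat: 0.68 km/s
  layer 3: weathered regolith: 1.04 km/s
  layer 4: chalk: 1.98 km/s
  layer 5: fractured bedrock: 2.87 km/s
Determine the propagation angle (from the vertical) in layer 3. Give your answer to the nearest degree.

Snell's law across each interface conserves sin θ / V, so sin θ_3 = V_3·sin θ₁/V₁.
sin θ_3 = 1.04 × sin 6.3° / 0.39 = 0.2926.
θ_3 = 17.02° from the vertical.

17°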